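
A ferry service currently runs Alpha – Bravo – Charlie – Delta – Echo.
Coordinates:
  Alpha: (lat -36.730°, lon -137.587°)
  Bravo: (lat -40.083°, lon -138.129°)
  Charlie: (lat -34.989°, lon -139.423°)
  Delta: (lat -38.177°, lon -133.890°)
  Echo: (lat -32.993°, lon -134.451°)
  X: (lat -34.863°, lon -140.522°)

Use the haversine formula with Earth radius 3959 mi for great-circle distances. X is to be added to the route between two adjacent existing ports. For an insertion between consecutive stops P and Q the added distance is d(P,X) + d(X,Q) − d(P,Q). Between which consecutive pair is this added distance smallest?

Added distance for inserting X between each consecutive pair:
Alpha–Bravo: 359.3 mi
Bravo–Charlie: 87.6 mi
Charlie–Delta: 118.6 mi
Delta–Echo: 445.1 mi
Smallest added distance is 87.6 mi, inserting between Bravo and Charlie.

between Bravo and Charlie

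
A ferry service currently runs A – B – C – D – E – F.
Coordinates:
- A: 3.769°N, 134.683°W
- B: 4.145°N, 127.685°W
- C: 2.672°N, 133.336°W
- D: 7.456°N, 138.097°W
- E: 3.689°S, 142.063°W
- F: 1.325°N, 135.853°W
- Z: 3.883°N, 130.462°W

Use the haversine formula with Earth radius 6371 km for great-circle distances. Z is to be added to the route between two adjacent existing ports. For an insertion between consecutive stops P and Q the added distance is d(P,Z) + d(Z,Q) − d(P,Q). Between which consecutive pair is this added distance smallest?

between A and B

Added distance for inserting Z between each consecutive pair:
A–B: 0.5 km
B–C: 7.4 km
C–D: 530.8 km
D–E: 1158.0 km
E–F: 1315.3 km
Smallest added distance is 0.5 km, inserting between A and B.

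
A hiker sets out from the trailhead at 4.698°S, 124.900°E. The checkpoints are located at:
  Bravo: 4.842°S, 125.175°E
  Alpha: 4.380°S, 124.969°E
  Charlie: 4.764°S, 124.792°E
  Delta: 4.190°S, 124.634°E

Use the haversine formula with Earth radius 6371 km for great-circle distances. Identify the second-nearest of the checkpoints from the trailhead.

Bravo

Distance to each, sorted:
Charlie: 14.0 km
Bravo: 34.4 km
Alpha: 36.2 km
Delta: 63.7 km
The second-nearest is Bravo at 34.4 km.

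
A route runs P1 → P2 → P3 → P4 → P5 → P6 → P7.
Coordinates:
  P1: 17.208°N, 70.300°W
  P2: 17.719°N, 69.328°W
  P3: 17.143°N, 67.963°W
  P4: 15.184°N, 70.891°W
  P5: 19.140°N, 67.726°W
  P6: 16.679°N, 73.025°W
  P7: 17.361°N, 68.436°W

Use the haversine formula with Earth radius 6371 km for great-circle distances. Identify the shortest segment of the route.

P1–P2

Leg distances:
P1→P2: 117.7 km
P2→P3: 158.3 km
P3→P4: 381.1 km
P4→P5: 553.6 km
P5→P6: 623.8 km
P6→P7: 493.8 km
The shortest leg is P1–P2 at 117.7 km.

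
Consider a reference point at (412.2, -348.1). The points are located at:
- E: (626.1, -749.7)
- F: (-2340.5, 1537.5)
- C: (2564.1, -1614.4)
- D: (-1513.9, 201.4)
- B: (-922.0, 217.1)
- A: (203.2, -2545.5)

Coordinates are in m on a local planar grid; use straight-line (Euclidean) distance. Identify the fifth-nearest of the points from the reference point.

Distances from the reference point ((412.2, -348.1)):
E: 455.0 m
B: 1449.0 m
D: 2003.0 m
A: 2207.3 m
C: 2496.8 m
F: 3336.6 m
The fifth-nearest is C at 2496.8 m.

C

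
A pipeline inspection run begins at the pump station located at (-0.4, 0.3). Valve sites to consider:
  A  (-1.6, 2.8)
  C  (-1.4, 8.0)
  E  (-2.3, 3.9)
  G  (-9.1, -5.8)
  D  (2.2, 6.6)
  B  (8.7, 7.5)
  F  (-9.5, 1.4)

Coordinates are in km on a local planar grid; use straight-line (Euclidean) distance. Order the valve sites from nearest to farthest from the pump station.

A, E, D, C, F, G, B

Computing each straight-line distance from (-0.4, 0.3):
A (-1.6, 2.8): 2.8 km
E (-2.3, 3.9): 4.1 km
D (2.2, 6.6): 6.8 km
C (-1.4, 8.0): 7.8 km
F (-9.5, 1.4): 9.2 km
G (-9.1, -5.8): 10.6 km
B (8.7, 7.5): 11.6 km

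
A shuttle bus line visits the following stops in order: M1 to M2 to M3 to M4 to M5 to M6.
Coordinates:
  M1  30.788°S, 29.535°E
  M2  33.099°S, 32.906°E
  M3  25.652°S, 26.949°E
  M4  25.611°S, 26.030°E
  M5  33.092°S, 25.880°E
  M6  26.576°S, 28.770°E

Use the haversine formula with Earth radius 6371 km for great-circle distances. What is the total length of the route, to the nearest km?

3118 km

Leg distances:
M1→M2: 408.9 km  (cumulative 408.9 km)
M2→M3: 1008.9 km  (cumulative 1417.8 km)
M3→M4: 92.2 km  (cumulative 1510.0 km)
M4→M5: 832.0 km  (cumulative 2342.0 km)
M5→M6: 776.2 km  (cumulative 3118.2 km)
Total route length ≈ 3118 km.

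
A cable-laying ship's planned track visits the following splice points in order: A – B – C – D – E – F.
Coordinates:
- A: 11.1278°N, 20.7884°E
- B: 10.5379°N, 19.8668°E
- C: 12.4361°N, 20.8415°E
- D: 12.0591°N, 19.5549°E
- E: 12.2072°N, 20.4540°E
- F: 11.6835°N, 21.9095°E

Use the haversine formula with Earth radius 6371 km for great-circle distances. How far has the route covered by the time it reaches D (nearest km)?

Leg distances:
A→B: 120.1 km  (cumulative 120.1 km)
B→C: 236.3 km  (cumulative 356.4 km)
C→D: 146.0 km  (cumulative 502.4 km)
Cumulative distance at D ≈ 502 km.

502 km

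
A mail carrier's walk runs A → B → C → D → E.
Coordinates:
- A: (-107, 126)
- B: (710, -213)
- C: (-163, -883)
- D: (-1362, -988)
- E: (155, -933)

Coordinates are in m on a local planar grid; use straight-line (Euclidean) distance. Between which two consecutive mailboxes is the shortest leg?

A–B

Leg distances:
A→B: 884.5 m
B→C: 1100.5 m
C→D: 1203.6 m
D→E: 1518.0 m
The shortest leg is A–B at 884.5 m.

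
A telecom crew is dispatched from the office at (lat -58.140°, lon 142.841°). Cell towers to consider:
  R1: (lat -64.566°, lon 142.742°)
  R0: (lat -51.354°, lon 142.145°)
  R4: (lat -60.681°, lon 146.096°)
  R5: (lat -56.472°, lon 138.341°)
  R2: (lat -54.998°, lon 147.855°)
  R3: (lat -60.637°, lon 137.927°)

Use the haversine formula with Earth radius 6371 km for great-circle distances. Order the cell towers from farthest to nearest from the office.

R0, R1, R2, R3, R4, R5

Distances from the office:
R0 (lat -51.354°, lon 142.145°): 755.9 km
R1 (lat -64.566°, lon 142.742°): 714.6 km
R2 (lat -54.998°, lon 147.855°): 465.0 km
R3 (lat -60.637°, lon 137.927°): 392.9 km
R4 (lat -60.681°, lon 146.096°): 337.2 km
R5 (lat -56.472°, lon 138.341°): 327.7 km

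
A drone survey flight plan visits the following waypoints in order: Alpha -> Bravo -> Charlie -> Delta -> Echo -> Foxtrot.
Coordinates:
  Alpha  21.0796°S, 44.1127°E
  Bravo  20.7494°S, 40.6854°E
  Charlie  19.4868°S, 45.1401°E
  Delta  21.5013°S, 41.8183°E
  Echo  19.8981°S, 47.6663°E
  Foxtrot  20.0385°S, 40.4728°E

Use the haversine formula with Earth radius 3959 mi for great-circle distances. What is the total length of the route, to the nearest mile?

1641 mi

Leg distances:
Alpha→Bravo: 222.4 mi  (cumulative 222.4 mi)
Bravo→Charlie: 301.9 mi  (cumulative 524.3 mi)
Charlie→Delta: 256.1 mi  (cumulative 780.4 mi)
Delta→Echo: 393.9 mi  (cumulative 1174.2 mi)
Echo→Foxtrot: 467.2 mi  (cumulative 1641.5 mi)
Total route length ≈ 1641 mi.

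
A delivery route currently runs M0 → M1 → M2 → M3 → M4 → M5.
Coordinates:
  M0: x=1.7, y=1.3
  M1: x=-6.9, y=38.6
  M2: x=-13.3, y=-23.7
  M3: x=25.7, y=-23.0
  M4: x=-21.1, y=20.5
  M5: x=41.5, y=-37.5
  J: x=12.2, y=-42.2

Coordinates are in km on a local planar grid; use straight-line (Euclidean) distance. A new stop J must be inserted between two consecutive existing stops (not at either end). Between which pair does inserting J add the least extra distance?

Added distance for inserting J between each consecutive pair:
M0–M1: 89.5 km
M1–M2: 51.9 km
M2–M3: 16.0 km
M3–M4: 30.6 km
M4–M5: 15.3 km
Smallest added distance is 15.3 km, inserting between M4 and M5.

between M4 and M5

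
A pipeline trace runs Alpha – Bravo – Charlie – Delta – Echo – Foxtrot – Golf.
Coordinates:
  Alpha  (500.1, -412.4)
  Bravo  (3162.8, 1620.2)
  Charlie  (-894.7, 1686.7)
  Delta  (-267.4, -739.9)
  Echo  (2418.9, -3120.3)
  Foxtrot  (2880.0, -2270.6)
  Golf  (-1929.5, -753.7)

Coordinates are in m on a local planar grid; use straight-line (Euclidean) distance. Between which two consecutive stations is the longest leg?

Leg distances:
Alpha→Bravo: 3349.8 m
Bravo→Charlie: 4058.0 m
Charlie→Delta: 2506.4 m
Delta→Echo: 3589.2 m
Echo→Foxtrot: 966.7 m
Foxtrot→Golf: 5043.0 m
The longest leg is Foxtrot–Golf at 5043.0 m.

Foxtrot–Golf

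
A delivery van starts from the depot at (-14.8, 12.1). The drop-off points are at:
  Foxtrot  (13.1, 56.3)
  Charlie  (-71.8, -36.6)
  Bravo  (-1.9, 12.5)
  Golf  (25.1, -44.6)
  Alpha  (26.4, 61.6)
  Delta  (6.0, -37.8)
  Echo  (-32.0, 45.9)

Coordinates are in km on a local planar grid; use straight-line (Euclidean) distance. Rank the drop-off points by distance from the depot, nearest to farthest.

Computing each straight-line distance from (-14.8, 12.1):
Bravo (-1.9, 12.5): 12.9 km
Echo (-32.0, 45.9): 37.9 km
Foxtrot (13.1, 56.3): 52.3 km
Delta (6.0, -37.8): 54.1 km
Alpha (26.4, 61.6): 64.4 km
Golf (25.1, -44.6): 69.3 km
Charlie (-71.8, -36.6): 75.0 km

Bravo, Echo, Foxtrot, Delta, Alpha, Golf, Charlie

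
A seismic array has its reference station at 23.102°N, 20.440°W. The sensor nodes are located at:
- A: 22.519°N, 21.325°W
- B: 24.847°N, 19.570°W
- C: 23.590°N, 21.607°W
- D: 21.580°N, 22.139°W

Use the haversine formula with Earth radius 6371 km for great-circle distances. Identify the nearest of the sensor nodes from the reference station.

A

Distance to each, sorted:
A: 111.5 km
C: 130.9 km
B: 213.2 km
D: 243.3 km
The nearest is A at 111.5 km.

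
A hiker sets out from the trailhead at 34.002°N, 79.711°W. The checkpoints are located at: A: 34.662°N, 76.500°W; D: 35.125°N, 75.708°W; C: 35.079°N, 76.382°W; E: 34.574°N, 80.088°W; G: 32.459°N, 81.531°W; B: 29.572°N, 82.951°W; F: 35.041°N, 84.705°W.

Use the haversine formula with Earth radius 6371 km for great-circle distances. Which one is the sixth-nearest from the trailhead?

F

Distances from the trailhead (34.002°N, 79.711°W):
E: 72.4 km
G: 241.0 km
A: 303.8 km
C: 327.6 km
D: 387.2 km
F: 471.8 km
B: 579.9 km
The sixth-nearest is F at 471.8 km.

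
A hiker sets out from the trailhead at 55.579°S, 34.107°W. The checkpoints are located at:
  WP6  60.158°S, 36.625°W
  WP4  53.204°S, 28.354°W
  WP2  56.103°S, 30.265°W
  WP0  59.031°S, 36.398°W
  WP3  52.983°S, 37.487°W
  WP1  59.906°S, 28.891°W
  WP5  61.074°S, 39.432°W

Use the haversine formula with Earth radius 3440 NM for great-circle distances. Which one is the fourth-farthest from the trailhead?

Distance to each, sorted:
WP5: 369.9 NM
WP1: 308.7 NM
WP6: 286.4 NM
WP4: 246.4 NM
WP0: 220.1 NM
WP3: 195.7 NM
WP2: 133.3 NM
The fourth-farthest is WP4 at 246.4 NM.

WP4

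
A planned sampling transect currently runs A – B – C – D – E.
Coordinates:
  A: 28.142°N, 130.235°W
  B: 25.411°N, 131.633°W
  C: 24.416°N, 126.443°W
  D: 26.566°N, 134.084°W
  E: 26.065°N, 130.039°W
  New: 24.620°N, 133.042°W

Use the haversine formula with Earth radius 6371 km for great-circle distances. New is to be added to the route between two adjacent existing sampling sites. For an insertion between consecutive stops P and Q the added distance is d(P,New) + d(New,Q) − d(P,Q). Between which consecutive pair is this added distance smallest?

Added distance for inserting New between each consecutive pair:
A–B: 314.3 km
B–C: 300.0 km
C–D: 105.1 km
D–E: 175.2 km
Smallest added distance is 105.1 km, inserting between C and D.

between C and D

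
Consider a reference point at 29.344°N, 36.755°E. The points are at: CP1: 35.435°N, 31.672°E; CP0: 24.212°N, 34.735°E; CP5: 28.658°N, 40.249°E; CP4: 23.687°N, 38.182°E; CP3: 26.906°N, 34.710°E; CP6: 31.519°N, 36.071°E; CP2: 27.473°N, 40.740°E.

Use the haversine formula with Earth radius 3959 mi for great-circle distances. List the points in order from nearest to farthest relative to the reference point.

CP6, CP3, CP5, CP2, CP0, CP4, CP1

Distance from the reference point at 29.344°N, 36.755°E to each:
CP6 31.519°N, 36.071°E: 155.7 mi
CP3 26.906°N, 34.710°E: 209.5 mi
CP5 28.658°N, 40.249°E: 216.4 mi
CP2 27.473°N, 40.740°E: 274.5 mi
CP0 24.212°N, 34.735°E: 375.8 mi
CP4 23.687°N, 38.182°E: 400.7 mi
CP1 35.435°N, 31.672°E: 514.7 mi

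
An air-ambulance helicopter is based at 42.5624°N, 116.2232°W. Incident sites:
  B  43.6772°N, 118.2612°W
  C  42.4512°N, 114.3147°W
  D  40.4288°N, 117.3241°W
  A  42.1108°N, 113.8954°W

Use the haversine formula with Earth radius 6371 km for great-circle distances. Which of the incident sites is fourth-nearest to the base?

D

Distance to each, sorted:
C: 156.9 km
A: 197.8 km
B: 206.7 km
D: 254.3 km
The fourth-nearest is D at 254.3 km.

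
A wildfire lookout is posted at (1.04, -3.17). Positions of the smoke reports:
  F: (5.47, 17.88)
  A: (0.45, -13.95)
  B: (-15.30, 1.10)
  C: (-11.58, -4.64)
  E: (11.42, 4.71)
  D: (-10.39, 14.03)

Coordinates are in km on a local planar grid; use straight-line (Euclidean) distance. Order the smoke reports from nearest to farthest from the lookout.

Computing each straight-line distance from (1.04, -3.17):
A (0.45, -13.95): 10.8 km
C (-11.58, -4.64): 12.7 km
E (11.42, 4.71): 13.0 km
B (-15.30, 1.10): 16.9 km
D (-10.39, 14.03): 20.7 km
F (5.47, 17.88): 21.5 km

A, C, E, B, D, F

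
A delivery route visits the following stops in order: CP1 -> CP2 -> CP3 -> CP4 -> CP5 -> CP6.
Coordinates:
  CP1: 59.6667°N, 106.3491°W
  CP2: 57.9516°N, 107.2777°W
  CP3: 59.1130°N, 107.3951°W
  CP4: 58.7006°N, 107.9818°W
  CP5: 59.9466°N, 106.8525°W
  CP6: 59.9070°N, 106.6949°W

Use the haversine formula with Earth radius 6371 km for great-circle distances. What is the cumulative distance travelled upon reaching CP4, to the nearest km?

Leg distances:
CP1→CP2: 198.1 km  (cumulative 198.1 km)
CP2→CP3: 129.3 km  (cumulative 327.4 km)
CP3→CP4: 56.9 km  (cumulative 384.3 km)
Cumulative distance at CP4 ≈ 384 km.

384 km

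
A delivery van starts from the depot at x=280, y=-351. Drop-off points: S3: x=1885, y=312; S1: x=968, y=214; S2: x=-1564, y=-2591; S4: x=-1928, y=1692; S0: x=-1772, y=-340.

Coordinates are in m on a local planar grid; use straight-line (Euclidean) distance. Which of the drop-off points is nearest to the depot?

Distance to each, sorted:
S1: 890.3 m
S3: 1736.5 m
S0: 2052.0 m
S2: 2901.4 m
S4: 3008.2 m
The nearest is S1 at 890.3 m.

S1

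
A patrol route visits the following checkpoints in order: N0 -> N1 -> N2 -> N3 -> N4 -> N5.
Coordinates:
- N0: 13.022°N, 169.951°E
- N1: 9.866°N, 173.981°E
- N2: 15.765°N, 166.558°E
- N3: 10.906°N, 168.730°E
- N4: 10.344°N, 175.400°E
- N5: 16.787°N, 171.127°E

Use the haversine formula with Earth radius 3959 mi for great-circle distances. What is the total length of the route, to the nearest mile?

2345 mi

Leg distances:
N0→N1: 349.3 mi  (cumulative 349.3 mi)
N1→N2: 645.0 mi  (cumulative 994.3 mi)
N2→N3: 366.1 mi  (cumulative 1360.4 mi)
N3→N4: 454.6 mi  (cumulative 1815.0 mi)
N4→N5: 529.6 mi  (cumulative 2344.6 mi)
Total route length ≈ 2345 mi.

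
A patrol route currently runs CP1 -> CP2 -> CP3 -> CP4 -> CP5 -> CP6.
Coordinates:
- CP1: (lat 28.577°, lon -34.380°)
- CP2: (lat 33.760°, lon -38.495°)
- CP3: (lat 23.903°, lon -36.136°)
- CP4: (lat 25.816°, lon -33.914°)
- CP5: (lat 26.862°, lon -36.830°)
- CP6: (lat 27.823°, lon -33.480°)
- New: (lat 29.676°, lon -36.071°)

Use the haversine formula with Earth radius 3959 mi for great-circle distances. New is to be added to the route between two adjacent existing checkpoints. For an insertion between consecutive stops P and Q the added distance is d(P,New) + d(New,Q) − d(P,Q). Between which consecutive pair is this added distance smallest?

Added distance for inserting New between each consecutive pair:
CP1–CP2: 10.5 mi
CP2–CP3: 19.2 mi
CP3–CP4: 504.4 mi
CP4–CP5: 302.9 mi
CP5–CP6: 186.3 mi
Smallest added distance is 10.5 mi, inserting between CP1 and CP2.

between CP1 and CP2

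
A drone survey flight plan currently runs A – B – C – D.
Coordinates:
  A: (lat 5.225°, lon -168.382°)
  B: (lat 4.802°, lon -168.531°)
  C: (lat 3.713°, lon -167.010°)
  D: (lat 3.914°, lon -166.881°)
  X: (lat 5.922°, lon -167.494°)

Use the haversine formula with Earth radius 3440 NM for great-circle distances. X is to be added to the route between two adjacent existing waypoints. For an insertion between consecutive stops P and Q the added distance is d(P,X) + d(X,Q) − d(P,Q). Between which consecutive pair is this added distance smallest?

Added distance for inserting X between each consecutive pair:
A–B: 132.1 NM
B–C: 115.1 NM
C–D: 247.4 NM
Smallest added distance is 115.1 NM, inserting between B and C.

between B and C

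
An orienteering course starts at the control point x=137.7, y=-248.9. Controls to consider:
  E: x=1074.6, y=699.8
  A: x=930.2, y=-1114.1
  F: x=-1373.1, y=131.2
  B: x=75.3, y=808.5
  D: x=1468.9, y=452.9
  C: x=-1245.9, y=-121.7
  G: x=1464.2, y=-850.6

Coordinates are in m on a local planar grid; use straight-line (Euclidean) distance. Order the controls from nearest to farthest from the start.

Distance from the start at x=137.7, y=-248.9 to each:
B x=75.3, y=808.5: 1059.2 m
A x=930.2, y=-1114.1: 1173.3 m
E x=1074.6, y=699.8: 1333.3 m
C x=-1245.9, y=-121.7: 1389.4 m
G x=1464.2, y=-850.6: 1456.6 m
D x=1468.9, y=452.9: 1504.9 m
F x=-1373.1, y=131.2: 1557.9 m

B, A, E, C, G, D, F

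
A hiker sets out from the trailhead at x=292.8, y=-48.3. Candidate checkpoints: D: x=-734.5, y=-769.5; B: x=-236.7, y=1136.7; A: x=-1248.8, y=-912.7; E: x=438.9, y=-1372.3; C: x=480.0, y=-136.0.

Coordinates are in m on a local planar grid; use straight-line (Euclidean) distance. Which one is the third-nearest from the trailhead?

Distances from the trailhead (x=292.8, y=-48.3):
C: 206.7 m
D: 1255.2 m
B: 1297.9 m
E: 1332.0 m
A: 1767.4 m
The third-nearest is B at 1297.9 m.

B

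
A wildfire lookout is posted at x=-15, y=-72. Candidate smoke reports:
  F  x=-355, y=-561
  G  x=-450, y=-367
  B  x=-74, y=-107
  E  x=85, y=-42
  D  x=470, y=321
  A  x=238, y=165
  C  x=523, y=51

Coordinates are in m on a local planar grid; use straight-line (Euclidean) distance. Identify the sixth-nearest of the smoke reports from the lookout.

Distances from the lookout (x=-15, y=-72):
B: 68.6 m
E: 104.4 m
A: 346.7 m
G: 525.6 m
C: 551.9 m
F: 595.6 m
D: 624.2 m
The sixth-nearest is F at 595.6 m.

F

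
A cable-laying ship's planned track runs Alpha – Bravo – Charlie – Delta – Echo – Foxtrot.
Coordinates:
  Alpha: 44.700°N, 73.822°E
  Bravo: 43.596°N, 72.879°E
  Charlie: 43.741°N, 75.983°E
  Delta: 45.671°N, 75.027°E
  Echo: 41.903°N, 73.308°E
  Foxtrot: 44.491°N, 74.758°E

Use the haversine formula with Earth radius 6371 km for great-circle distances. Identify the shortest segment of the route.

Leg distances:
Alpha→Bravo: 144.0 km
Bravo→Charlie: 250.2 km
Charlie→Delta: 227.5 km
Delta→Echo: 441.1 km
Echo→Foxtrot: 310.8 km
The shortest leg is Alpha–Bravo at 144.0 km.

Alpha–Bravo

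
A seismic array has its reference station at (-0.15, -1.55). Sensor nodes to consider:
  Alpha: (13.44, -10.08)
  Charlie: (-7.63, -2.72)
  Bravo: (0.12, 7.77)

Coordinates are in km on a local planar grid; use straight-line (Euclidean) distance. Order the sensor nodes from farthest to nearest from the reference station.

Distances from the reference station:
Alpha (13.44, -10.08): 16.0 km
Bravo (0.12, 7.77): 9.3 km
Charlie (-7.63, -2.72): 7.6 km

Alpha, Bravo, Charlie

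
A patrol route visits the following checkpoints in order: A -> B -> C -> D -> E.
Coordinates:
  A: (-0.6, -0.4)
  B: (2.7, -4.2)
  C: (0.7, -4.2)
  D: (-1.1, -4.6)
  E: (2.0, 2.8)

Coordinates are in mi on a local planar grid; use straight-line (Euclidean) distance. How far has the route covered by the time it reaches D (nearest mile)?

9 mi

Leg distances:
A→B: 5.0 mi  (cumulative 5.0 mi)
B→C: 2.0 mi  (cumulative 7.0 mi)
C→D: 1.8 mi  (cumulative 8.9 mi)
Cumulative distance at D ≈ 9 mi.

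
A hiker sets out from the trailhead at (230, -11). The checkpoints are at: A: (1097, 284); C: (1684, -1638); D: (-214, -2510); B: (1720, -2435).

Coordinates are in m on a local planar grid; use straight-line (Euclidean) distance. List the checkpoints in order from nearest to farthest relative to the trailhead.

Computing each straight-line distance from (230, -11):
A (1097, 284): 915.8 m
C (1684, -1638): 2182.0 m
D (-214, -2510): 2538.1 m
B (1720, -2435): 2845.3 m

A, C, D, B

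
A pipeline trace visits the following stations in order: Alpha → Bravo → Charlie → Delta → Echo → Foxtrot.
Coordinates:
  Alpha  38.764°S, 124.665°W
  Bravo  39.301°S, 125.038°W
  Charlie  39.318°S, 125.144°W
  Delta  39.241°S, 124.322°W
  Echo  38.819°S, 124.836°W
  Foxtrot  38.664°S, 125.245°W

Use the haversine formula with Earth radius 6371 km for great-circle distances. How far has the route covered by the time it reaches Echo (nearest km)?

Leg distances:
Alpha→Bravo: 67.8 km  (cumulative 67.8 km)
Bravo→Charlie: 9.3 km  (cumulative 77.2 km)
Charlie→Delta: 71.3 km  (cumulative 148.4 km)
Delta→Echo: 64.6 km  (cumulative 213.0 km)
Cumulative distance at Echo ≈ 213 km.

213 km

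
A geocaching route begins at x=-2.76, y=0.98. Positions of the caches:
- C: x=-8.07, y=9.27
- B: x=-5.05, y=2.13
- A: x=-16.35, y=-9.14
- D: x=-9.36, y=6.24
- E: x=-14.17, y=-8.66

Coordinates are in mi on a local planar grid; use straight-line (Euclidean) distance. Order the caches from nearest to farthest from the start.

B, D, C, E, A

Computing each straight-line distance from x=-2.76, y=0.98:
B x=-5.05, y=2.13: 2.6 mi
D x=-9.36, y=6.24: 8.4 mi
C x=-8.07, y=9.27: 9.8 mi
E x=-14.17, y=-8.66: 14.9 mi
A x=-16.35, y=-9.14: 16.9 mi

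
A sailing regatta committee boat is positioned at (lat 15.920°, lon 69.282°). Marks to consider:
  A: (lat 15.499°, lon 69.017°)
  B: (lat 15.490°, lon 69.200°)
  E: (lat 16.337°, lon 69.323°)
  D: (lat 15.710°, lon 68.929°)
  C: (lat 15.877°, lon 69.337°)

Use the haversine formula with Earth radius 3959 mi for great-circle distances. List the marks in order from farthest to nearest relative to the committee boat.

Computing each great-circle distance from (lat 15.920°, lon 69.282°):
A (lat 15.499°, lon 69.017°): 34.0 mi
B (lat 15.490°, lon 69.200°): 30.2 mi
E (lat 16.337°, lon 69.323°): 28.9 mi
D (lat 15.710°, lon 68.929°): 27.6 mi
C (lat 15.877°, lon 69.337°): 4.7 mi

A, B, E, D, C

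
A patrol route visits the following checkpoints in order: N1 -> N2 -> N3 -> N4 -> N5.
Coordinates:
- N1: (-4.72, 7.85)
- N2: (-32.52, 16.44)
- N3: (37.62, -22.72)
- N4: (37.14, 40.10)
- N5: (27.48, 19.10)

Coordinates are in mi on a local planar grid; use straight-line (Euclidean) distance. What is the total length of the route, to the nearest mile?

Leg distances:
N1→N2: 29.1 mi  (cumulative 29.1 mi)
N2→N3: 80.3 mi  (cumulative 109.4 mi)
N3→N4: 62.8 mi  (cumulative 172.3 mi)
N4→N5: 23.1 mi  (cumulative 195.4 mi)
Total route length ≈ 195 mi.

195 mi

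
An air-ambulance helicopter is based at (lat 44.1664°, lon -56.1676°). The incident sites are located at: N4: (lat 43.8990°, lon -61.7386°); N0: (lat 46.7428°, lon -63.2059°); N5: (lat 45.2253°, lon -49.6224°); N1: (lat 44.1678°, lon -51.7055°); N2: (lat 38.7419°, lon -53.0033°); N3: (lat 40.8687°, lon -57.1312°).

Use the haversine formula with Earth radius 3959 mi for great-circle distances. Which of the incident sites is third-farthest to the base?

N5

Distance to each, sorted:
N2: 409.0 mi
N0: 384.6 mi
N5: 329.6 mi
N4: 277.3 mi
N3: 233.1 mi
N1: 221.1 mi
The third-farthest is N5 at 329.6 mi.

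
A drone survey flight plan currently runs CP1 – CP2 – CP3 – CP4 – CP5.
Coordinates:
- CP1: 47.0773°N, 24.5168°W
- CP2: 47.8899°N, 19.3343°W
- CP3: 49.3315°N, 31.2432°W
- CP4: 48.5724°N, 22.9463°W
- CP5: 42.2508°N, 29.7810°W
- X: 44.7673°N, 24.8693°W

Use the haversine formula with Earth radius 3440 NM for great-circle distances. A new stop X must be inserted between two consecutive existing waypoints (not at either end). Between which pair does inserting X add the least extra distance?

Added distance for inserting X between each consecutive pair:
CP1–CP2: 219.8 NM
CP2–CP3: 194.1 NM
CP3–CP4: 289.7 NM
CP4–CP5: 27.5 NM
Smallest added distance is 27.5 NM, inserting between CP4 and CP5.

between CP4 and CP5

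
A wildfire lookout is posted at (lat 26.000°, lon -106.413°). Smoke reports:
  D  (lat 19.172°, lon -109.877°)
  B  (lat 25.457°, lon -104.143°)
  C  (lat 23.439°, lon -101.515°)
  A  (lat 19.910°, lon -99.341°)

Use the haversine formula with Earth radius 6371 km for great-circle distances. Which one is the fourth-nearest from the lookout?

Distances from the lookout ((lat 26.000°, lon -106.413°)):
B: 235.3 km
C: 570.7 km
D: 838.3 km
A: 991.0 km
The fourth-nearest is A at 991.0 km.

A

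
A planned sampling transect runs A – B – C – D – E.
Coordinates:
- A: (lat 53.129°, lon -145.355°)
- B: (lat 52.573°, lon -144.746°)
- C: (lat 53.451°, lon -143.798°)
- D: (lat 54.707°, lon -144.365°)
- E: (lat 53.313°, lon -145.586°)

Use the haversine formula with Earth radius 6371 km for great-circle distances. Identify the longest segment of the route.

Leg distances:
A→B: 74.1 km
B→C: 116.4 km
C→D: 144.5 km
D→E: 174.3 km
The longest leg is D–E at 174.3 km.

D–E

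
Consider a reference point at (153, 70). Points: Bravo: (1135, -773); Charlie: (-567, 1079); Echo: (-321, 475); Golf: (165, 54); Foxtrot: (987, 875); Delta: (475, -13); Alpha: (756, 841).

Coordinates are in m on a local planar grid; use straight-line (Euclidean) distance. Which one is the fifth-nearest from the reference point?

Foxtrot

Distance to each, sorted:
Golf: 20.0 m
Delta: 332.5 m
Echo: 623.5 m
Alpha: 978.8 m
Foxtrot: 1159.1 m
Charlie: 1239.5 m
Bravo: 1294.2 m
The fifth-nearest is Foxtrot at 1159.1 m.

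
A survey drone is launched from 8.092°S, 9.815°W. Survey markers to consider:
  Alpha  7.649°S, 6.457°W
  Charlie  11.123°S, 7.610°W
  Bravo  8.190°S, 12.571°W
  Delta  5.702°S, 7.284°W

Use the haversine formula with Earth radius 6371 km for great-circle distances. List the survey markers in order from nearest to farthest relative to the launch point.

Distance from the launch point at 8.092°S, 9.815°W to each:
Bravo 8.190°S, 12.571°W: 303.6 km
Alpha 7.649°S, 6.457°W: 373.1 km
Delta 5.702°S, 7.284°W: 385.6 km
Charlie 11.123°S, 7.610°W: 414.7 km

Bravo, Alpha, Delta, Charlie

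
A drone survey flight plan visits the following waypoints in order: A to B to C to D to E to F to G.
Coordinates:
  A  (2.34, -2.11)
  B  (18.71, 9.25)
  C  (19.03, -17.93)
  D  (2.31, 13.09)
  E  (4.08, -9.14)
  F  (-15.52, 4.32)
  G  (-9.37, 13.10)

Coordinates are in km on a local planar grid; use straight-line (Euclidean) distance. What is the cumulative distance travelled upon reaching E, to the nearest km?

105 km

Leg distances:
A→B: 19.9 km  (cumulative 19.9 km)
B→C: 27.2 km  (cumulative 47.1 km)
C→D: 35.2 km  (cumulative 82.3 km)
D→E: 22.3 km  (cumulative 104.6 km)
Cumulative distance at E ≈ 105 km.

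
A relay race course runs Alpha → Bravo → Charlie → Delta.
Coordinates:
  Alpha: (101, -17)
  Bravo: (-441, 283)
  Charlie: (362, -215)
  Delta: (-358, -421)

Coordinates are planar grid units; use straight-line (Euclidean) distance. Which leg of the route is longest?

Bravo–Charlie

Leg distances:
Alpha→Bravo: 619.5
Bravo→Charlie: 944.9
Charlie→Delta: 748.9
The longest leg is Bravo–Charlie at 944.9.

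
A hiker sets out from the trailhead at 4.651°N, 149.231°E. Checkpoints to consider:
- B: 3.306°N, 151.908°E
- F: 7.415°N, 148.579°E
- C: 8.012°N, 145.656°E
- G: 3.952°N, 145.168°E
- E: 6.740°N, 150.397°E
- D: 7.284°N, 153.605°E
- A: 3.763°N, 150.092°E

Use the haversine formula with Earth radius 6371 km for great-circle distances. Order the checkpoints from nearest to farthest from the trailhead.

Distances from the trailhead:
A 3.763°N, 150.092°E: 137.4 km
E 6.740°N, 150.397°E: 265.7 km
F 7.415°N, 148.579°E: 315.7 km
B 3.306°N, 151.908°E: 332.5 km
G 3.952°N, 145.168°E: 457.2 km
C 8.012°N, 145.656°E: 543.8 km
D 7.284°N, 153.605°E: 565.4 km

A, E, F, B, G, C, D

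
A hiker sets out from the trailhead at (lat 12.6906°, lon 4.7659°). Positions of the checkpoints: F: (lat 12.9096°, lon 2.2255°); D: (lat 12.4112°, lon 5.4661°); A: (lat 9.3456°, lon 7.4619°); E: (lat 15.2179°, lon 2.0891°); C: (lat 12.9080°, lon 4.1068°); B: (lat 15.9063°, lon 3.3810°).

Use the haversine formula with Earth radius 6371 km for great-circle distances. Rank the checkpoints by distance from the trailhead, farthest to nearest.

A, E, B, F, D, C

Distance from the trailhead at (lat 12.6906°, lon 4.7659°) to each:
A (lat 9.3456°, lon 7.4619°): 474.2 km
E (lat 15.2179°, lon 2.0891°): 403.0 km
B (lat 15.9063°, lon 3.3810°): 387.4 km
F (lat 12.9096°, lon 2.2255°): 276.5 km
D (lat 12.4112°, lon 5.4661°): 82.1 km
C (lat 12.9080°, lon 4.1068°): 75.4 km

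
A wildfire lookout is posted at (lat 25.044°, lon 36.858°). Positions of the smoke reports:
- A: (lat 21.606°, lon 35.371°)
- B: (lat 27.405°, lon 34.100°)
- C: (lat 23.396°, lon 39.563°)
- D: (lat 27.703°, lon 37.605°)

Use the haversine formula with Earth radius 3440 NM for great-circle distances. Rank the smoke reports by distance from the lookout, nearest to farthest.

D, C, B, A

Distance from the lookout at (lat 25.044°, lon 36.858°) to each:
D (lat 27.703°, lon 37.605°): 164.6 NM
C (lat 23.396°, lon 39.563°): 178.1 NM
B (lat 27.405°, lon 34.100°): 205.3 NM
A (lat 21.606°, lon 35.371°): 222.1 NM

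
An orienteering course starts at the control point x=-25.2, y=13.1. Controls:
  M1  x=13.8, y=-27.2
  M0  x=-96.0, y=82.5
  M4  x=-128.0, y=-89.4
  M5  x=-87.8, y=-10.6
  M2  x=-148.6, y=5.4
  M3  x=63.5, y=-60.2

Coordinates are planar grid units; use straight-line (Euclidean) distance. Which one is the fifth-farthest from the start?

M5

Distance to each, sorted:
M4: 145.2
M2: 123.6
M3: 115.1
M0: 99.1
M5: 66.9
M1: 56.1
The fifth-farthest is M5 at 66.9.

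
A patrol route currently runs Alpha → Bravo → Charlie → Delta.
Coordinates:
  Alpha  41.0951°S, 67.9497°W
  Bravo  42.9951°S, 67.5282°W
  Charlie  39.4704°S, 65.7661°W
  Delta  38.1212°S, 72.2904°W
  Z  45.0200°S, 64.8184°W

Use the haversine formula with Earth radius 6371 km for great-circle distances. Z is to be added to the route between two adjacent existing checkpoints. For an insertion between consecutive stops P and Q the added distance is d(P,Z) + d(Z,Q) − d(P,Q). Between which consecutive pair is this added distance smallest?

Added distance for inserting Z between each consecutive pair:
Alpha–Bravo: 603.4 km
Bravo–Charlie: 515.8 km
Charlie–Delta: 1023.6 km
Smallest added distance is 515.8 km, inserting between Bravo and Charlie.

between Bravo and Charlie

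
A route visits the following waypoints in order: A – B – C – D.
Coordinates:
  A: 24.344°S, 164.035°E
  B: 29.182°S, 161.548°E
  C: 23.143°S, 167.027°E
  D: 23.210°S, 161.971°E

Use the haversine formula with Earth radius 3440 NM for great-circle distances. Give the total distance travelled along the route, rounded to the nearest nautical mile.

1066 NM

Leg distances:
A→B: 319.6 NM  (cumulative 319.6 NM)
B→C: 467.4 NM  (cumulative 787.0 NM)
C→D: 279.1 NM  (cumulative 1066.1 NM)
Total route length ≈ 1066 NM.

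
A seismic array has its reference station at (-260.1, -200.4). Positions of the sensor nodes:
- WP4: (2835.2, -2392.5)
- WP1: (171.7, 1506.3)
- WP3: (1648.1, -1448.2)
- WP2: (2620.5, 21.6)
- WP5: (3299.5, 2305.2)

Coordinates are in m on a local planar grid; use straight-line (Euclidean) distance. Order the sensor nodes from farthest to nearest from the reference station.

Distance from the reference station at (-260.1, -200.4) to each:
WP5 (3299.5, 2305.2): 4353.0 m
WP4 (2835.2, -2392.5): 3792.9 m
WP2 (2620.5, 21.6): 2889.1 m
WP3 (1648.1, -1448.2): 2280.0 m
WP1 (171.7, 1506.3): 1760.5 m

WP5, WP4, WP2, WP3, WP1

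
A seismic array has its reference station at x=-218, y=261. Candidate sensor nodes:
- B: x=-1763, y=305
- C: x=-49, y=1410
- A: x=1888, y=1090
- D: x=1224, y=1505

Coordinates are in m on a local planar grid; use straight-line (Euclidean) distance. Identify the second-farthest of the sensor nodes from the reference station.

Distances from the reference station (x=-218, y=261):
A: 2263.3 m
D: 1904.4 m
B: 1545.6 m
C: 1161.4 m
The second-farthest is D at 1904.4 m.

D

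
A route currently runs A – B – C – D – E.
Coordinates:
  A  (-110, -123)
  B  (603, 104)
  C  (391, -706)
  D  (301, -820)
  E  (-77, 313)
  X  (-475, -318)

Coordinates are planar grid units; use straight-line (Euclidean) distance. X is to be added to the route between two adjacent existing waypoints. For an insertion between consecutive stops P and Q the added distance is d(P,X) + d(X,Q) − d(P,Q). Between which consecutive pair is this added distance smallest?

between D and E

Added distance for inserting X between each consecutive pair:
A–B: 823.2
B–C: 1269.3
C–D: 1727.9
D–E: 475.9
Smallest added distance is 475.9, inserting between D and E.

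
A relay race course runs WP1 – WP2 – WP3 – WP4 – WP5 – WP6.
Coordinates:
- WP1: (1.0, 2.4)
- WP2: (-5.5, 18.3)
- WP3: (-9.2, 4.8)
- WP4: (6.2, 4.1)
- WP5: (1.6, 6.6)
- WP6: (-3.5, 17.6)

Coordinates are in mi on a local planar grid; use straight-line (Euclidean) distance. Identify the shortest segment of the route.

Leg distances:
WP1→WP2: 17.2 mi
WP2→WP3: 14.0 mi
WP3→WP4: 15.4 mi
WP4→WP5: 5.2 mi
WP5→WP6: 12.1 mi
The shortest leg is WP4–WP5 at 5.2 mi.

WP4–WP5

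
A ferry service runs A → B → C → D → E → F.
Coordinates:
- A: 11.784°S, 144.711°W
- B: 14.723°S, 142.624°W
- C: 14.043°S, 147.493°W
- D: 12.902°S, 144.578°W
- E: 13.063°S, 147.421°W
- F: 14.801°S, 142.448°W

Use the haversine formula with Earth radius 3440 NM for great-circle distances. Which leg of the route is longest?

E–F

Leg distances:
A→B: 214.5 NM
B→C: 286.1 NM
C→D: 183.5 NM
D→E: 166.6 NM
E→F: 308.0 NM
The longest leg is E–F at 308.0 NM.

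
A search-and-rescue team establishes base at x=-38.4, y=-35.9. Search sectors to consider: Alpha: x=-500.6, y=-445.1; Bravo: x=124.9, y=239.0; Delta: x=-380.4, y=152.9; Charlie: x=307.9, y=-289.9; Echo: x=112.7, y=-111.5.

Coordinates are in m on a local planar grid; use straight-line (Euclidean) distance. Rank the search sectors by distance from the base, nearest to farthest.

Distances from the base:
Echo x=112.7, y=-111.5: 169.0 m
Bravo x=124.9, y=239.0: 319.7 m
Delta x=-380.4, y=152.9: 390.7 m
Charlie x=307.9, y=-289.9: 429.5 m
Alpha x=-500.6, y=-445.1: 617.3 m

Echo, Bravo, Delta, Charlie, Alpha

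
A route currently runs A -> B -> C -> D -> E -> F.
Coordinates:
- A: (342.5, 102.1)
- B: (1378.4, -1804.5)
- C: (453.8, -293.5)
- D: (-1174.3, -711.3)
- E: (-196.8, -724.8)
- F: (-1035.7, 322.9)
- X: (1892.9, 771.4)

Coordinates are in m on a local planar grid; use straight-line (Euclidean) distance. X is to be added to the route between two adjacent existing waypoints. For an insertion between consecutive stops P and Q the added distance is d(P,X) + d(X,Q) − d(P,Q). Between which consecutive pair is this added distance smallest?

between A and B

Added distance for inserting X between each consecutive pair:
A–B: 2145.6 m
B–C: 2645.6 m
C–D: 3516.2 m
D–E: 4999.3 m
E–F: 4190.7 m
Smallest added distance is 2145.6 m, inserting between A and B.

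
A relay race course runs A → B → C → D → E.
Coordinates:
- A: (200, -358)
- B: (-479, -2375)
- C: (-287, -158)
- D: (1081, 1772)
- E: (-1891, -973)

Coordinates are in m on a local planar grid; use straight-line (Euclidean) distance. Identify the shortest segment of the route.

Leg distances:
A→B: 2128.2 m
B→C: 2225.3 m
C→D: 2365.7 m
D→E: 4045.7 m
The shortest leg is A–B at 2128.2 m.

A–B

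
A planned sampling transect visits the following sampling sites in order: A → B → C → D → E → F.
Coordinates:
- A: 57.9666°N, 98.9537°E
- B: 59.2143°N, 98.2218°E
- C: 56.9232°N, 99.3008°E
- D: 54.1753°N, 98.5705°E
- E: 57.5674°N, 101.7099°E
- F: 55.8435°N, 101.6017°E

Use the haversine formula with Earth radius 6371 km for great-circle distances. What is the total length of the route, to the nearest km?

1333 km

Leg distances:
A→B: 145.1 km  (cumulative 145.1 km)
B→C: 262.5 km  (cumulative 407.6 km)
C→D: 309.0 km  (cumulative 716.6 km)
D→E: 424.9 km  (cumulative 1141.5 km)
E→F: 191.8 km  (cumulative 1333.3 km)
Total route length ≈ 1333 km.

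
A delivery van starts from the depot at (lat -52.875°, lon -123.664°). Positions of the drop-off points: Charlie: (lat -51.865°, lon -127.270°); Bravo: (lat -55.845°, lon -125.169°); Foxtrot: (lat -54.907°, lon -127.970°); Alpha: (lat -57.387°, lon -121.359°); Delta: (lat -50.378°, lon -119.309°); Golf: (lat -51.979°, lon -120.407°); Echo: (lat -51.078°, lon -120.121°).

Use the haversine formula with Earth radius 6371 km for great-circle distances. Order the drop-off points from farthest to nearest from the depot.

Distances from the depot:
Alpha (lat -57.387°, lon -121.359°): 522.6 km
Delta (lat -50.378°, lon -119.309°): 409.1 km
Foxtrot (lat -54.907°, lon -127.970°): 361.4 km
Bravo (lat -55.845°, lon -125.169°): 344.3 km
Echo (lat -51.078°, lon -120.121°): 314.3 km
Charlie (lat -51.865°, lon -127.270°): 269.3 km
Golf (lat -51.979°, lon -120.407°): 242.2 km

Alpha, Delta, Foxtrot, Bravo, Echo, Charlie, Golf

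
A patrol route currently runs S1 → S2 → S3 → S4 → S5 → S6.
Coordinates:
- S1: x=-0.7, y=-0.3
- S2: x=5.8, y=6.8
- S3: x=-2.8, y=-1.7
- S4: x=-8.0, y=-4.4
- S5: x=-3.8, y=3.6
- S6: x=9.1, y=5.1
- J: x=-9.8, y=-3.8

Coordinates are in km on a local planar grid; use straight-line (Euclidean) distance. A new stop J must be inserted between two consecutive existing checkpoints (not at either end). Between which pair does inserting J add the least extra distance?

between S4 and S5

Added distance for inserting J between each consecutive pair:
S1–S2: 19.0 km
S2–S3: 14.1 km
S3–S4: 3.3 km
S4–S5: 2.4 km
S5–S6: 17.4 km
Smallest added distance is 2.4 km, inserting between S4 and S5.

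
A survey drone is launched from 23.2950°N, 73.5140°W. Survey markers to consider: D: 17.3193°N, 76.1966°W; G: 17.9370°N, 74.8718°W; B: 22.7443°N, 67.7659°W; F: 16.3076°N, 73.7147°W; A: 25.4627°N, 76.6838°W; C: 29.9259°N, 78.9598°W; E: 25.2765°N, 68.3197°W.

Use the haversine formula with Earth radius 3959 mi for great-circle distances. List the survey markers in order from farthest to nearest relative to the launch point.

Computing each great-circle distance from 23.2950°N, 73.5140°W:
C 29.9259°N, 78.9598°W: 568.2 mi
F 16.3076°N, 73.7147°W: 483.0 mi
D 17.3193°N, 76.1966°W: 448.0 mi
G 17.9370°N, 74.8718°W: 380.5 mi
B 22.7443°N, 67.7659°W: 367.5 mi
E 25.2765°N, 68.3197°W: 354.6 mi
A 25.4627°N, 76.6838°W: 249.4 mi

C, F, D, G, B, E, A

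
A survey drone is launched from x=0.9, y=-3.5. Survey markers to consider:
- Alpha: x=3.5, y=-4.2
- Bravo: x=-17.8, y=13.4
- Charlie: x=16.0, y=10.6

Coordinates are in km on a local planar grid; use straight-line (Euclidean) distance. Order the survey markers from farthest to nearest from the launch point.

Bravo, Charlie, Alpha

Distances from the launch point:
Bravo x=-17.8, y=13.4: 25.2 km
Charlie x=16.0, y=10.6: 20.7 km
Alpha x=3.5, y=-4.2: 2.7 km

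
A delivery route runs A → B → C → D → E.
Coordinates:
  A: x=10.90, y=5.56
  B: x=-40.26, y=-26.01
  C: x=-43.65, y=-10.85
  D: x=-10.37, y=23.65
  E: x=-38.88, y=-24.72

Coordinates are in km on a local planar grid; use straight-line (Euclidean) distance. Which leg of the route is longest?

A–B

Leg distances:
A→B: 60.1 km
B→C: 15.5 km
C→D: 47.9 km
D→E: 56.1 km
The longest leg is A–B at 60.1 km.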